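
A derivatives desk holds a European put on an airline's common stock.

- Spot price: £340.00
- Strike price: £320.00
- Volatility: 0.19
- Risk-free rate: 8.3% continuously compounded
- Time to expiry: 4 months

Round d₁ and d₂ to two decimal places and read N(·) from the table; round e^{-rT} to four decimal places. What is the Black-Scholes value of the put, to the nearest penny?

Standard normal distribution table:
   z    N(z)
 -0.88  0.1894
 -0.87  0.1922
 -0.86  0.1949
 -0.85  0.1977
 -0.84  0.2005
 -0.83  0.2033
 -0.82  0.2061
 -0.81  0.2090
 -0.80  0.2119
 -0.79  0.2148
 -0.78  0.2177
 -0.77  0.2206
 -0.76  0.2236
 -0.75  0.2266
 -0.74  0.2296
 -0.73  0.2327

£4.27

T = 0.3333;  σ√T = 0.1097
ln(S/K) + (r + σ²/2)T = ln(340/320) + (0.083 + 0.19²/2)·0.3333 = 0.0606 + 0.0337 = 0.0943
d₁ = 0.0943 / 0.1097 = 0.8597 → 0.86
d₂ = d₁ − σ√T = 0.8597 − 0.1097 = 0.7500 → 0.75
exp(−rT) = exp(−0.083·0.3333) = 0.9727
N(−d₂) = N(-0.75) = 0.2266;  N(−d₁) = N(-0.86) = 0.1949
P = 320·0.9727·0.2266 − 340·0.1949 = 70.5324 − 66.2660 = 4.2664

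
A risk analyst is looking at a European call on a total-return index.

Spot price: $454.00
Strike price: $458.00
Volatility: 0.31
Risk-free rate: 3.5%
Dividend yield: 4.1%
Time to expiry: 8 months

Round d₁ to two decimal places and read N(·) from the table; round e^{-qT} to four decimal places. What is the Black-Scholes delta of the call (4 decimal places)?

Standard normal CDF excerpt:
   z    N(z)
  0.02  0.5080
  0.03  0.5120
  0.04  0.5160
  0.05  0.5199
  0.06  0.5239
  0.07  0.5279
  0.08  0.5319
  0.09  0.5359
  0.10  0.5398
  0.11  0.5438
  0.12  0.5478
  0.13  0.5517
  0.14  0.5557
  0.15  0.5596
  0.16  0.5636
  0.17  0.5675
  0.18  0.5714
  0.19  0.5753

0.5175

σ√T = 0.31·√0.6667 = 0.2531
d₁ = [ln(454/458) + (0.035 − 0.041 + 0.31²/2)·0.6667] / 0.2531 = [-0.0088 + 0.0280] / 0.2531 = 0.0761 ⇒ 0.08
N(d₁) = N(0.08) = 0.5319
Δ_call = exp(−qT)·N(d₁) = 0.9730·0.5319 = 0.5175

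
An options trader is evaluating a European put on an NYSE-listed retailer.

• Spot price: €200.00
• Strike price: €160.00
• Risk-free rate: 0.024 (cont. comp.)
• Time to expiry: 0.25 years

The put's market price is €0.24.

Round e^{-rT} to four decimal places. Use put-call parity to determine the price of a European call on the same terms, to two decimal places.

€41.20

exp(−rT) = exp(−0.024·0.25) = 0.9940
Put-call parity: C − P = S − K·e^(−rT) = 200 − 160·0.9940 = 200 − 159.0400 = 40.9600
C = P + (C − P) = 0.24 + (40.9600) = 41.2000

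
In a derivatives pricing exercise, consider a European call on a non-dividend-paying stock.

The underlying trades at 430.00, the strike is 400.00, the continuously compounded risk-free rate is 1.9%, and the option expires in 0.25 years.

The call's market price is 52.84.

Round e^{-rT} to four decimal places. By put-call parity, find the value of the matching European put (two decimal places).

exp(−rT) = exp(−0.019·0.25) = 0.9953
Put-call parity: C − P = S − K·e^(−rT) = 430 − 400·0.9953 = 430 − 398.1200 = 31.8800
P = C − (C − P) = 52.84 − (31.8800) = 20.9600

20.96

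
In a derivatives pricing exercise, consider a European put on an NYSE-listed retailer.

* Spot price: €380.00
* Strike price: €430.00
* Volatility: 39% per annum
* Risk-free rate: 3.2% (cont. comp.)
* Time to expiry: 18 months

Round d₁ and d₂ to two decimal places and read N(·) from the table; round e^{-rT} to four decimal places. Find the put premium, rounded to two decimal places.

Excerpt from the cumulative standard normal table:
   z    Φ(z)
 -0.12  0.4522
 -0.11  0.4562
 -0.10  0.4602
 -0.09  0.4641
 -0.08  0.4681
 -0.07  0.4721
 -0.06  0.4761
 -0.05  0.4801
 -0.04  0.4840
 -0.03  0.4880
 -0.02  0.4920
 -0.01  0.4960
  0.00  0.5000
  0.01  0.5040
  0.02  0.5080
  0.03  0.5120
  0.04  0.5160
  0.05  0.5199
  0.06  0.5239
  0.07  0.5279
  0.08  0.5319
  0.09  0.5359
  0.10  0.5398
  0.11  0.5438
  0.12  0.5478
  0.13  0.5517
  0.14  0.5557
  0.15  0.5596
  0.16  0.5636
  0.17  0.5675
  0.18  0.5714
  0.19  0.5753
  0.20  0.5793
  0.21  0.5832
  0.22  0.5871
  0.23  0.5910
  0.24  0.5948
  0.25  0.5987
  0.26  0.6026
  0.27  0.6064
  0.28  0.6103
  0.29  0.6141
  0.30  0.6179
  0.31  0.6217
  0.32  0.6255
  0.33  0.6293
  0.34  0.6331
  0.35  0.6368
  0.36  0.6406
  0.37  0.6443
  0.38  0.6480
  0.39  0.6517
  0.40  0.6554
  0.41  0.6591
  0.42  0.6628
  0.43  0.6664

€90.73

σ√T = 0.39 × 1.2247 = 0.4777
d₁ = [ln(380/430) + (0.032 + ½·0.39²)·1.5] / (σ√T) = (-0.1236 + 0.1621) / 0.4777 = 0.0805 → 0.08
d₂ = 0.0805 − 0.4777 = -0.3971 → -0.40
exp(−rT) = exp(−0.032·1.5) = 0.9531
P = 430·0.9531·N(0.40) − 380·N(-0.08) = 430·0.9531·0.6554 − 380·0.4681 = 268.6045 − 177.8780 = 90.7265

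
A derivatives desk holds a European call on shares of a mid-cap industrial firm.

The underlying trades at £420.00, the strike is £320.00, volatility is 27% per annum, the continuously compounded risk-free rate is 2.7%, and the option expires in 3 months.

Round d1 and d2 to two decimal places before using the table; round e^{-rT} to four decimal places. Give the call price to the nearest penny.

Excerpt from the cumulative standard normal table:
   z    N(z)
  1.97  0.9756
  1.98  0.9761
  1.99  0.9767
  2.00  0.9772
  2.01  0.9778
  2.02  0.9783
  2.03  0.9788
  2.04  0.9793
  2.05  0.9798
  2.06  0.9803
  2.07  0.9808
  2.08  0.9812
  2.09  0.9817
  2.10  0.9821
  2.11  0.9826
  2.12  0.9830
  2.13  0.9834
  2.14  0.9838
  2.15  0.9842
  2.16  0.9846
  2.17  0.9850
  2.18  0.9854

T = 0.25;  σ√T = 0.1350
d₁ = [ln(420/320) + (0.027 + 0.27²/2)·0.25] / 0.1350 = [0.2719 + 0.0159] / 0.1350 = 2.1318 → 2.13
d₂ = d₁ − σ√T = 2.1318 − 0.1350 = 1.9968 → 2.00
exp(−rT) = exp(−0.027·0.25) = 0.9933
N(d₁) = N(2.13) = 0.9834;  N(d₂) = N(2.00) = 0.9772
C = 420·0.9834 − 320·0.9933·0.9772 = 413.0280 − 310.6089 = 102.4191

£102.42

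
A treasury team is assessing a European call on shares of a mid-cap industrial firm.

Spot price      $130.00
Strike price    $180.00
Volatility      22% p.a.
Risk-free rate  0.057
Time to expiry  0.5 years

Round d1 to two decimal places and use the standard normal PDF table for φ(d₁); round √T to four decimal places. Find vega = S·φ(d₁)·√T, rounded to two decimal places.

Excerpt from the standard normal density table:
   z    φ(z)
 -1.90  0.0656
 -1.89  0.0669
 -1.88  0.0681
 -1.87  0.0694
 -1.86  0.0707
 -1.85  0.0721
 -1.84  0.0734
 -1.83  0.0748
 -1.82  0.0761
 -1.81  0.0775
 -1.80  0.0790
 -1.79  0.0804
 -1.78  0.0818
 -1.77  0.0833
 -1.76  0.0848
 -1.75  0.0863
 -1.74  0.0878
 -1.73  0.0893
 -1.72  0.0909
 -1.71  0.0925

T = 0.5;  σ√T = 0.1556
d₁ = [ln(130/180) + (0.057 + ½·0.22²)·0.5] / (σ√T) = (-0.3254 + 0.0406) / 0.1556 = -1.8309 ⇒ -1.83
√T = √0.5 = 0.7071
φ(d₁) = φ(-1.83) = 0.0748
vega = S·φ(d₁)·√T = 130·0.0748·0.7071 = 6.8758

6.88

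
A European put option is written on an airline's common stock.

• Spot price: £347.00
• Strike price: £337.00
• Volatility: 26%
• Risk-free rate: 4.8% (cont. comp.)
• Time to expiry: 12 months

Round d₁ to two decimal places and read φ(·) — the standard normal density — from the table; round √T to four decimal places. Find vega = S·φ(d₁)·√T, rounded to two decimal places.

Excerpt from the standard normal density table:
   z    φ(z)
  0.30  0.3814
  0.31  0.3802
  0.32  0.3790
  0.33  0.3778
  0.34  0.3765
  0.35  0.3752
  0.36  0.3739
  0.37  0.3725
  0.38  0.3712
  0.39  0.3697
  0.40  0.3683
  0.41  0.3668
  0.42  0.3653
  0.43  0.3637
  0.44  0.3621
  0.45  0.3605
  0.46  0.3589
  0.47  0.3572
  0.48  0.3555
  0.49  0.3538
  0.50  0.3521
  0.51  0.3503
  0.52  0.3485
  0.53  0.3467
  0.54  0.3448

T = 1;  σ√T = 0.2600
d₁ = [ln(347/337) + (0.048 + 0.26²/2)·1] / 0.2600 = [0.0292 + 0.0818] / 0.2600 = 0.4271 → 0.43
√T = √1 = 1.0000
φ(d₁) = φ(0.43) = 0.3637
vega = S·φ(d₁)·√T = 347·0.3637·1.0000 = 126.2039
(Call and put vega coincide under Black-Scholes.)

126.20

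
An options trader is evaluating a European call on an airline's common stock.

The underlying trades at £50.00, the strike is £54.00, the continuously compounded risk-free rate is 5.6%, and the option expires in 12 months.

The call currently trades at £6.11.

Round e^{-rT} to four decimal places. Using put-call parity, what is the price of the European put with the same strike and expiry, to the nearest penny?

e^(−rT) = e^(−0.056·1) = 0.9455
Put-call parity: C − P = S − K·e^(−rT) = 50 − 54·0.9455 = 50 − 51.0570 = -1.0570
P = C − (C − P) = 6.11 − (-1.0570) = 7.1670

£7.17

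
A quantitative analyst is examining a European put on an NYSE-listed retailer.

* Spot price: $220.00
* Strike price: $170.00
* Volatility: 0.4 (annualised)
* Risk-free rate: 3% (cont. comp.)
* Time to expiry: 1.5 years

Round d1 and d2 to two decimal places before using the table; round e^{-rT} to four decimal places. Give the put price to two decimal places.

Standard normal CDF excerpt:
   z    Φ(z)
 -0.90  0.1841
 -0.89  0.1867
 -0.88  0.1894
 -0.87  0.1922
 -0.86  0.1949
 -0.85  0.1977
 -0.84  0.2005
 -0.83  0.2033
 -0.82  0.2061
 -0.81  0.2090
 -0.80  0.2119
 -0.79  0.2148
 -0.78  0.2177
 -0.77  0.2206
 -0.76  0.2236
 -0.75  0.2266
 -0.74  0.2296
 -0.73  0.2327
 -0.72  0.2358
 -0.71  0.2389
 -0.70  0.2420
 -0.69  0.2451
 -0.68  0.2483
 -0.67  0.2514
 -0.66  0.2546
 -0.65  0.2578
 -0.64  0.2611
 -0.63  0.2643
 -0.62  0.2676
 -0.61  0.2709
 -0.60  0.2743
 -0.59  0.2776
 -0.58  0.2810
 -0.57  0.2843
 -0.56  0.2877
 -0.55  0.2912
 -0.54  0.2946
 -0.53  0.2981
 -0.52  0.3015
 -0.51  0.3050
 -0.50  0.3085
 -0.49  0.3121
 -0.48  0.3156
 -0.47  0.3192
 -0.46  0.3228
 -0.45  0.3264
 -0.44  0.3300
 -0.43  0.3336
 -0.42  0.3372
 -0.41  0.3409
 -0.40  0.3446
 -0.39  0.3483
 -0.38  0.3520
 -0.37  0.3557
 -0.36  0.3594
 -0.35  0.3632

$14.93

σ√T = 0.4 × 1.2247 = 0.4899
d₁ = [ln(220/170) + (0.03 + 0.4²/2)·1.5] / 0.4899 = [0.2578 + 0.1650] / 0.4899 = 0.8631 which rounds to 0.86
d₂ = d₁ − σ√T = 0.8631 − 0.4899 = 0.3732 which rounds to 0.37
e^(−rT) = e^(−0.03·1.5) = 0.9560
P = 170·0.9560·N(-0.37) − 220·N(-0.86) = 170·0.9560·0.3557 − 220·0.1949 = 57.8084 − 42.8780 = 14.9304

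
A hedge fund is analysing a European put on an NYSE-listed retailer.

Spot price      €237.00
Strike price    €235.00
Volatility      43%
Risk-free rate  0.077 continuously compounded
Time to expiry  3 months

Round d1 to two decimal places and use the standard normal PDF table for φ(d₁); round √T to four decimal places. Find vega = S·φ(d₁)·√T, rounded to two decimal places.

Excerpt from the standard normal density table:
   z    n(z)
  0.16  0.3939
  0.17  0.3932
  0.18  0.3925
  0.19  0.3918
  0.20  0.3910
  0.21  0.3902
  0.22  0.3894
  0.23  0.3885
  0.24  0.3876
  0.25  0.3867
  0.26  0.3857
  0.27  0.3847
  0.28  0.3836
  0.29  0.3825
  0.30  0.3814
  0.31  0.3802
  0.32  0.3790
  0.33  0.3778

σ√T = 0.43 × 0.5000 = 0.2150
d₁ = [ln(237/235) + (0.077 + ½·0.43²)·0.25] / (σ√T) = (0.0085 + 0.0424) / 0.2150 = 0.2365 which rounds to 0.24
√T = √0.25 = 0.5000
φ(d₁) = φ(0.24) = 0.3876
vega = S·φ(d₁)·√T = 237·0.3876·0.5000 = 45.9306

45.93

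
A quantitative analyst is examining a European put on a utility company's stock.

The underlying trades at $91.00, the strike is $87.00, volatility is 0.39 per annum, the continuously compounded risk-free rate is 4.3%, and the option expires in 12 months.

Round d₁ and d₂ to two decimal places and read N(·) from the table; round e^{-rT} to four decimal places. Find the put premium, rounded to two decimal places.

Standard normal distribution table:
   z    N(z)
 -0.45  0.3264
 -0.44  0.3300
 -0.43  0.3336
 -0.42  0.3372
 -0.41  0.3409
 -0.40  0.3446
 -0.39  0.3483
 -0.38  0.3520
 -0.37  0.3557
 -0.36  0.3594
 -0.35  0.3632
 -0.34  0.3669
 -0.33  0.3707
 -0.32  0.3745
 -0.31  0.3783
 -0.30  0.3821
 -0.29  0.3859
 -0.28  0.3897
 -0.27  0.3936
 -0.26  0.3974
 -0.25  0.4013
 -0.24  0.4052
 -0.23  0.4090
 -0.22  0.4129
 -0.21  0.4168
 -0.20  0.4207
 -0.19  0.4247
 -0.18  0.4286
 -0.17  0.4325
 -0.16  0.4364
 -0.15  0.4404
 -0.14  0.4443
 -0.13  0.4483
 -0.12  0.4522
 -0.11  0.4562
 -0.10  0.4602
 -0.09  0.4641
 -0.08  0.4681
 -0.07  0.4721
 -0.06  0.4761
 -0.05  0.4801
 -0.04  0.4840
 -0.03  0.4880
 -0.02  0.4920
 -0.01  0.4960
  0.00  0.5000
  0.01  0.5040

σ√T = 0.39 × 1.0000 = 0.3900
ln(S/K) + (r + σ²/2)T = ln(91/87) + (0.043 + 0.39²/2)·1 = 0.0450 + 0.1191 = 0.1640
d₁ = 0.1640 / 0.3900 = 0.4205 ≈ 0.42
d₂ = d₁ − σ√T = 0.4205 − 0.3900 = 0.0305 ≈ 0.03
exp(−rT) = exp(−0.043·1) = 0.9579
P = 87·0.9579·N(-0.03) − 91·N(-0.42) = 87·0.9579·0.4880 − 91·0.3372 = 40.6686 − 30.6852 = 9.9834

$9.98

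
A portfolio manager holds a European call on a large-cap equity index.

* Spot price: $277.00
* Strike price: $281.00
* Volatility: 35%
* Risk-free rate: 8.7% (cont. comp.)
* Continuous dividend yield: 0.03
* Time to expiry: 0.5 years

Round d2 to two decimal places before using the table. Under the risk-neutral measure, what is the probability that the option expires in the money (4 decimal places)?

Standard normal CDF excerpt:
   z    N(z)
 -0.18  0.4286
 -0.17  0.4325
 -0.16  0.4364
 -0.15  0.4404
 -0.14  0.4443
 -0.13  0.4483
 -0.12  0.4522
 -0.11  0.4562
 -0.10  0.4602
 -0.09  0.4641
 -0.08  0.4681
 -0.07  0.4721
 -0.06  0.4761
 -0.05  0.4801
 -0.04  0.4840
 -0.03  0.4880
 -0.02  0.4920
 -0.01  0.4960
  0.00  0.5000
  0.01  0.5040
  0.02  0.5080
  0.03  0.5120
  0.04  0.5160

0.4721

σ√T = 0.35 × 0.7071 = 0.2475
d₁ = [ln(277/281) + (0.087 − 0.03 + ½·0.35²)·0.5] / (σ√T) = (-0.0143 + 0.0591) / 0.2475 = 0.1810 → 0.18
d₂ = 0.1810 − 0.2475 = -0.0665 → -0.07
Risk-neutral Pr[S_T > K] = N(d₂) = N(-0.07) = 0.4721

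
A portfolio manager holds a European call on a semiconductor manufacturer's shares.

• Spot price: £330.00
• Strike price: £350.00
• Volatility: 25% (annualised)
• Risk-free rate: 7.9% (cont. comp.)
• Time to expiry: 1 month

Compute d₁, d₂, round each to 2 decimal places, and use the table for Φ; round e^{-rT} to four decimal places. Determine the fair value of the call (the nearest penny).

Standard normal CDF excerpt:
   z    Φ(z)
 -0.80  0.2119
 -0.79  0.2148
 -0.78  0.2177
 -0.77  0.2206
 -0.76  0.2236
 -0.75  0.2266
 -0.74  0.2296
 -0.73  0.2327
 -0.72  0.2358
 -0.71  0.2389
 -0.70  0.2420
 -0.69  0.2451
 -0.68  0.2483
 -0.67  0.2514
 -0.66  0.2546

£3.14

σ√T = 0.25·√0.08333 = 0.0722
ln(S/K) + (r + σ²/2)T = ln(330/350) + (0.079 + 0.25²/2)·0.08333 = -0.0588 + 0.0092 = -0.0497
d₁ = -0.0497 / 0.0722 = -0.6880 which rounds to -0.69
d₂ = d₁ − σ√T = -0.6880 − 0.0722 = -0.7602 which rounds to -0.76
e^(−rT) = e^(−0.079·0.08333) = 0.9934
N(d₁) = N(-0.69) = 0.2451;  N(d₂) = N(-0.76) = 0.2236
C = 330·0.2451 − 350·0.9934·0.2236 = 80.8830 − 77.7435 = 3.1395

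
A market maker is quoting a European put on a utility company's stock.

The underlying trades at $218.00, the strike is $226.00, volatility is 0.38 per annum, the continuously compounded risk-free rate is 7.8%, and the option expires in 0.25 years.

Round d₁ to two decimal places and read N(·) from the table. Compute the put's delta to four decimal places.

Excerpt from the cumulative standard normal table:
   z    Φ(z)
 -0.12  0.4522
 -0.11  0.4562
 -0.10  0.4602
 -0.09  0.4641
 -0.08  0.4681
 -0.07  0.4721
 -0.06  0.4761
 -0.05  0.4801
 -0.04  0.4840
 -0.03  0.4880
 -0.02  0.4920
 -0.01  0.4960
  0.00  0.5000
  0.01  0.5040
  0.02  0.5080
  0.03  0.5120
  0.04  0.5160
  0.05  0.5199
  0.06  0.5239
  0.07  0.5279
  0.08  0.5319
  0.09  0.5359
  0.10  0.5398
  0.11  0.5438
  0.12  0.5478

-0.4960

σ√T = 0.38 × 0.5000 = 0.1900
d₁ = [ln(218/226) + (0.078 + 0.38²/2)·0.25] / 0.1900 = [-0.0360 + 0.0376] / 0.1900 = 0.0079 ≈ 0.01
N(d₁) = N(0.01) = 0.5040
Δ_put = N(d₁) − 1 = 0.5040 − 1 = -0.4960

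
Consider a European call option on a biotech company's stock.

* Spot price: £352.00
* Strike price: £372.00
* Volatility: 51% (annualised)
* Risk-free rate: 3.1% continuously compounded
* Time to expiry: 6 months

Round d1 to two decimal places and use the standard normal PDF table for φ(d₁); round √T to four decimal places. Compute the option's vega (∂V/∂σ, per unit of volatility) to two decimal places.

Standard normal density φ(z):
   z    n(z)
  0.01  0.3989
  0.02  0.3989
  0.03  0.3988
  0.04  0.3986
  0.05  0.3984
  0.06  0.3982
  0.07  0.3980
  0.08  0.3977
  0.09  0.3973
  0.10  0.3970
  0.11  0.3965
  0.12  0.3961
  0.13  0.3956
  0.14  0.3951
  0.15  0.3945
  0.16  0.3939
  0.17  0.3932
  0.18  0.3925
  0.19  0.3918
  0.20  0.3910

σ√T = 0.51 × 0.7071 = 0.3606
ln(S/K) + (r + σ²/2)T = ln(352/372) + (0.031 + 0.51²/2)·0.5 = -0.0553 + 0.0805 = 0.0253
d₁ = 0.0253 / 0.3606 = 0.0701 → 0.07
√T = √0.5 = 0.7071
φ(d₁) = φ(0.07) = 0.3980
vega = S·φ(d₁)·√T = 352·0.3980·0.7071 = 99.0619

99.06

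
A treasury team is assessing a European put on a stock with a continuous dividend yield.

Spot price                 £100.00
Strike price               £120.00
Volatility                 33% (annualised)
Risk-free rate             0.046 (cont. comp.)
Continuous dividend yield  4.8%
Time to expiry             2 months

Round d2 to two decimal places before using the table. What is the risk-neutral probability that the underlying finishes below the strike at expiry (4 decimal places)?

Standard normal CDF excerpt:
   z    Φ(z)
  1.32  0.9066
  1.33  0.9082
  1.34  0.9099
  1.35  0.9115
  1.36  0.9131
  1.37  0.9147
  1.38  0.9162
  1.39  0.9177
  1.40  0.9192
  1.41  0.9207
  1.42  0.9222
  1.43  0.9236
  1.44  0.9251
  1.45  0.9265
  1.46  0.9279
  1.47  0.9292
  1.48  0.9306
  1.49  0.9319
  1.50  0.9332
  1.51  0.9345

0.9222

σ√T = 0.33 × 0.4082 = 0.1347
d₁ = [ln(100/120) + (0.046 − 0.048 + ½·0.33²)·0.1667] / (σ√T) = (-0.1823 + 0.0087) / 0.1347 = -1.2884 ⇒ -1.29
d₂ = -1.2884 − 0.1347 = -1.4232 ⇒ -1.42
Risk-neutral Pr[S_T < K] = N(−d₂) = N(1.42) = 0.9222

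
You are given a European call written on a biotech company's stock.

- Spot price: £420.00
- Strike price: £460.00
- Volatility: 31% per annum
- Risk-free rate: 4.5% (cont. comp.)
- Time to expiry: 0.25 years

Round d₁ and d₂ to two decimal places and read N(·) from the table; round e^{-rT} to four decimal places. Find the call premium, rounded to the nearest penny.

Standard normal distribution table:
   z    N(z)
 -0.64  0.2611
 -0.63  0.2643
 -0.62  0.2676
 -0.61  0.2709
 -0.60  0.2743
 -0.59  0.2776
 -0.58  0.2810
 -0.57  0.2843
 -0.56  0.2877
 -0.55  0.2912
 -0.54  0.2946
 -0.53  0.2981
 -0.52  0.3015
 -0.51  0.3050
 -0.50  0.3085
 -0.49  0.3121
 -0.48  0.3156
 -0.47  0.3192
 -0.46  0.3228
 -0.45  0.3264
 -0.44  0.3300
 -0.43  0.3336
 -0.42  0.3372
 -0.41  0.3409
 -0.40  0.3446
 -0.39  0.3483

σ√T = 0.31·√0.25 = 0.1550
ln(S/K) + (r + σ²/2)T = ln(420/460) + (0.045 + 0.31²/2)·0.25 = -0.0910 + 0.0233 = -0.0677
d₁ = -0.0677 / 0.1550 = -0.4368 → -0.44
d₂ = d₁ − σ√T = -0.4368 − 0.1550 = -0.5918 → -0.59
e^(−rT) = e^(−0.045·0.25) = 0.9888
N(d₁) = N(-0.44) = 0.3300;  N(d₂) = N(-0.59) = 0.2776
C = 420·0.3300 − 460·0.9888·0.2776 = 138.6000 − 126.2658 = 12.3342

£12.33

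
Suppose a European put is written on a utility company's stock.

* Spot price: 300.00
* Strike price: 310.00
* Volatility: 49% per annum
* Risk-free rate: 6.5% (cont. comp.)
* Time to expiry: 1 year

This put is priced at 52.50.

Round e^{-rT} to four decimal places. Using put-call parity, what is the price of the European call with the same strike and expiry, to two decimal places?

62.00

e^(−rT) = e^(−0.065·1) = 0.9371
Put-call parity: C − P = S − K·e^(−rT) = 300 − 310·0.9371 = 300 − 290.5010 = 9.4990
C = P + (C − P) = 52.50 + (9.4990) = 61.9990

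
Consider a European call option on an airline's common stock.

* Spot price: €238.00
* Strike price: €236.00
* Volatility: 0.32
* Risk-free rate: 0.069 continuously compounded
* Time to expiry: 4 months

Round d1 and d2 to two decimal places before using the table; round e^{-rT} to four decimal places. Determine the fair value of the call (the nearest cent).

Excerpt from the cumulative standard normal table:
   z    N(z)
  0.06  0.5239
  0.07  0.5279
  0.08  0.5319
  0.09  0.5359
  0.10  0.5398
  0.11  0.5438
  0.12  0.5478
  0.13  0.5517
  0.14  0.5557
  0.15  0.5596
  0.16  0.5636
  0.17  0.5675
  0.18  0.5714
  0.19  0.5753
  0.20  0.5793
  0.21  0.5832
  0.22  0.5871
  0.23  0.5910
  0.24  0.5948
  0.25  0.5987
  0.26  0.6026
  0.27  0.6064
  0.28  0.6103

T = 0.3333;  σ√T = 0.1848
d₁ = [ln(238/236) + (0.069 + ½·0.32²)·0.3333] / (σ√T) = (0.0084 + 0.0401) / 0.1848 = 0.2625 ≈ 0.26
d₂ = 0.2625 − 0.1848 = 0.0778 ≈ 0.08
exp(−rT) = exp(−0.069·0.3333) = 0.9773
N(d₁) = N(0.26) = 0.6026;  N(d₂) = N(0.08) = 0.5319
C = 238·0.6026 − 236·0.9773·0.5319 = 143.4188 − 122.6789 = 20.7399

€20.74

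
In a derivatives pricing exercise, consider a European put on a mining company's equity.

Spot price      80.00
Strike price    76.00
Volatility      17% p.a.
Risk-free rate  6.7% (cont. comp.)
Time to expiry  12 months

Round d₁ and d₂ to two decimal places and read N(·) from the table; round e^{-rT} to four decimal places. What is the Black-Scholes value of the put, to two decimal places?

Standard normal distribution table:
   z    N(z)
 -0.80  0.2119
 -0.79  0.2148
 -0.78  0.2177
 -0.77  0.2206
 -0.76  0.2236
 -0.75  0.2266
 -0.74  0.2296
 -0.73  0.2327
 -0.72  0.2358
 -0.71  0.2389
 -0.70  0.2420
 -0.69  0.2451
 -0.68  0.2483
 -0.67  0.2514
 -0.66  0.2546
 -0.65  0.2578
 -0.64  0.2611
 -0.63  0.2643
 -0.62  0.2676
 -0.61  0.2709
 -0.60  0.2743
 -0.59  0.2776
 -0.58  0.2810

1.84

σ√T = 0.17·√1 = 0.1700
ln(S/K) + (r + σ²/2)T = ln(80/76) + (0.067 + 0.17²/2)·1 = 0.0513 + 0.0815 = 0.1327
d₁ = 0.1327 / 0.1700 = 0.7808 ≈ 0.78
d₂ = d₁ − σ√T = 0.7808 − 0.1700 = 0.6108 ≈ 0.61
e^(−rT) = e^(−0.067·1) = 0.9352
P = 76·0.9352·N(-0.61) − 80·N(-0.78) = 76·0.9352·0.2709 − 80·0.2177 = 19.2543 − 17.4160 = 1.8383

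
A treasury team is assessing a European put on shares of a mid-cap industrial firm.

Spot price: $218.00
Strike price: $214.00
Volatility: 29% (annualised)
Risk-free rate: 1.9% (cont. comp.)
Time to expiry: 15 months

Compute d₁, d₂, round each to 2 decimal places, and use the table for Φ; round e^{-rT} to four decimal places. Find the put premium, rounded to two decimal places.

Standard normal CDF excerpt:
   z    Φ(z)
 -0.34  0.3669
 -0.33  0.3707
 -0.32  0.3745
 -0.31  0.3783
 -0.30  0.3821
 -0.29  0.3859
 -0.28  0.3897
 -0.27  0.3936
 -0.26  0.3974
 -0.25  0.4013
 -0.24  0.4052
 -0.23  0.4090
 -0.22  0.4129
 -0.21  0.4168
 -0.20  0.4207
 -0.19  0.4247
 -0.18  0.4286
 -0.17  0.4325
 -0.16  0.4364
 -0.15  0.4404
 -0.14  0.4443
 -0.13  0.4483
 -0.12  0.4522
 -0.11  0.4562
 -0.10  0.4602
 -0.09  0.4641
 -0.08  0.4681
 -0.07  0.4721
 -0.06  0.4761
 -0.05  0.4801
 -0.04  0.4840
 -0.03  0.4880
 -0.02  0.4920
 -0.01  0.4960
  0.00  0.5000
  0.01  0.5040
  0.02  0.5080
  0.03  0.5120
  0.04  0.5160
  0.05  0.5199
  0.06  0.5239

T = 1.25;  σ√T = 0.3242
ln(S/K) + (r + σ²/2)T = ln(218/214) + (0.019 + 0.29²/2)·1.25 = 0.0185 + 0.0763 = 0.0948
d₁ = 0.0948 / 0.3242 = 0.2925 which rounds to 0.29
d₂ = d₁ − σ√T = 0.2925 − 0.3242 = -0.0317 which rounds to -0.03
e^(−rT) = e^(−0.019·1.25) = 0.9765
N(−d₂) = N(0.03) = 0.5120;  N(−d₁) = N(-0.29) = 0.3859
P = 214·0.9765·0.5120 − 218·0.3859 = 106.9932 − 84.1262 = 22.8670

$22.87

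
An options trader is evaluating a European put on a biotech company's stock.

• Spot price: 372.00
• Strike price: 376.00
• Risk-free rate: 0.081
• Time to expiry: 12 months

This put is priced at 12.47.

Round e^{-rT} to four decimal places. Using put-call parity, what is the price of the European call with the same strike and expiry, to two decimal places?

37.72

exp(−rT) = exp(−0.081·1) = 0.9222
Put-call parity: C − P = S − K·e^(−rT) = 372 − 376·0.9222 = 372 − 346.7472 = 25.2528
C = P + (C − P) = 12.47 + (25.2528) = 37.7228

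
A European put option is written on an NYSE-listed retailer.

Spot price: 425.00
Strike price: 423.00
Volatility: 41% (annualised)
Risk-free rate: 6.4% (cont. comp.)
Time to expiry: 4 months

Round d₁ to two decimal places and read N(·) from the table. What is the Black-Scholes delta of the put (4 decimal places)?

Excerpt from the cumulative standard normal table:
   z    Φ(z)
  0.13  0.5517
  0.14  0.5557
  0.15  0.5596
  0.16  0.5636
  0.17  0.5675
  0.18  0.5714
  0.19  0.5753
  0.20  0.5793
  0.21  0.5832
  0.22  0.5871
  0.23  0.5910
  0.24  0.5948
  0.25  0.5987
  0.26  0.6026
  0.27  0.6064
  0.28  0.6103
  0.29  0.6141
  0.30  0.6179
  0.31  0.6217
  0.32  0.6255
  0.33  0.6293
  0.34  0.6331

σ√T = 0.41·√0.3333 = 0.2367
ln(S/K) + (r + σ²/2)T = ln(425/423) + (0.064 + 0.41²/2)·0.3333 = 0.0047 + 0.0493 = 0.0541
d₁ = 0.0541 / 0.2367 = 0.2284 ≈ 0.23
N(d₁) = N(0.23) = 0.5910
Δ_put = N(d₁) − 1 = 0.5910 − 1 = -0.4090

-0.4090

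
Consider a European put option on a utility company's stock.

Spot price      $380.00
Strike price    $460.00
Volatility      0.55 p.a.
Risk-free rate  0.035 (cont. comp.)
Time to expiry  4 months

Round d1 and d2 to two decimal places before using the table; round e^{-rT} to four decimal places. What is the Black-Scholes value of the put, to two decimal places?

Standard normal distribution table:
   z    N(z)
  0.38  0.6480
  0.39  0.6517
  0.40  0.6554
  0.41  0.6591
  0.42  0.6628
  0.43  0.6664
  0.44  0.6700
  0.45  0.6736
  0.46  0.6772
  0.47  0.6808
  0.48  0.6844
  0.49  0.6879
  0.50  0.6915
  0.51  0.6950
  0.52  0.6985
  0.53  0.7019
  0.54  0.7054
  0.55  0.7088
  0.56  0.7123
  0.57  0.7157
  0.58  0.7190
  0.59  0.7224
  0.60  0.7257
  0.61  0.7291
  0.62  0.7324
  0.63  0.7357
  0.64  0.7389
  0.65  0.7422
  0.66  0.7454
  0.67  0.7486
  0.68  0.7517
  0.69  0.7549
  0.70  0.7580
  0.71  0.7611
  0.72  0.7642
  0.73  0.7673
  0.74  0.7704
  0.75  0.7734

$97.00

σ√T = 0.55·√0.3333 = 0.3175
d₁ = [ln(380/460) + (0.035 + ½·0.55²)·0.3333] / (σ√T) = (-0.1911 + 0.0621) / 0.3175 = -0.4062 ≈ -0.41
d₂ = -0.4062 − 0.3175 = -0.7237 ≈ -0.72
e^(−rT) = e^(−0.035·0.3333) = 0.9884
N(−d₂) = N(0.72) = 0.7642;  N(−d₁) = N(0.41) = 0.6591
P = 460·0.9884·0.7642 − 380·0.6591 = 347.4542 − 250.4580 = 96.9962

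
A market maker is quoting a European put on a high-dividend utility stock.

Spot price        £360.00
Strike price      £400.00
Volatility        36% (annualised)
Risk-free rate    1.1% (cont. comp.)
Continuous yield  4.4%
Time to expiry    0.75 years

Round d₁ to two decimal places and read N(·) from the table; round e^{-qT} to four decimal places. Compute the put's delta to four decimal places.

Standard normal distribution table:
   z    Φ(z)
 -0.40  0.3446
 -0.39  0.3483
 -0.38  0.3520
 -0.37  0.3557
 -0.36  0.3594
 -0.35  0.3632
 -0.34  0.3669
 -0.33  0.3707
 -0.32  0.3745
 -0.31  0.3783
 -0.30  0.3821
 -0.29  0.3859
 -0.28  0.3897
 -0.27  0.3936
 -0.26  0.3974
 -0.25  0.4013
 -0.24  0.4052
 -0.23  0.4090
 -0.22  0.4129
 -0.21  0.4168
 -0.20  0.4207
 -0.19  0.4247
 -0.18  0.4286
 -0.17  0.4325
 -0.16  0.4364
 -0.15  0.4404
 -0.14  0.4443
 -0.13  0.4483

σ√T = 0.36·√0.75 = 0.3118
ln(S/K) + (r − q + σ²/2)T = ln(360/400) + (0.011 − 0.044 + 0.36²/2)·0.75 = -0.1054 + 0.0238 = -0.0815
d₁ = -0.0815 / 0.3118 = -0.2614 → -0.26
N(d₁) = N(-0.26) = 0.3974
Δ_put = e^(−qT)·(N(d₁) − 1) = 0.9675·(0.3974 − 1) = -0.5830

-0.5830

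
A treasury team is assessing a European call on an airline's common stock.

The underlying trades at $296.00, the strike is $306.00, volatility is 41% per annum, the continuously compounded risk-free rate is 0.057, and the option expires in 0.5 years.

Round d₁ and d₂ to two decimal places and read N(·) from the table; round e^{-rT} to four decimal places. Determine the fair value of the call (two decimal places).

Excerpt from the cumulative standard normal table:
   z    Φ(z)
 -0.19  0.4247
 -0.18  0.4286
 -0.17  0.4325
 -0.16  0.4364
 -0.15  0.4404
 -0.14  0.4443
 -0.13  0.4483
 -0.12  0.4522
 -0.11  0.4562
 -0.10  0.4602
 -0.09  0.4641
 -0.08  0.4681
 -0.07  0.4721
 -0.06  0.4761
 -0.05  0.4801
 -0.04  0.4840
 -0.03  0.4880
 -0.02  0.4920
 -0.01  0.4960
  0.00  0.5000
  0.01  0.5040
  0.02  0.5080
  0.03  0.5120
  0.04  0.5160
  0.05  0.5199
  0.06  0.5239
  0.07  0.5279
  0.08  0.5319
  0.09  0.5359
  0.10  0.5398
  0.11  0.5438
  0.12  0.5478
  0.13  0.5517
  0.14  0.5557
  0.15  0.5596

$33.52

σ√T = 0.41 × 0.7071 = 0.2899
ln(S/K) + (r + σ²/2)T = ln(296/306) + (0.057 + 0.41²/2)·0.5 = -0.0332 + 0.0705 = 0.0373
d₁ = 0.0373 / 0.2899 = 0.1287 ≈ 0.13
d₂ = d₁ − σ√T = 0.1287 − 0.2899 = -0.1613 ≈ -0.16
e^(−rT) = e^(−0.057·0.5) = 0.9719
N(d₁) = N(0.13) = 0.5517;  N(d₂) = N(-0.16) = 0.4364
C = 296·0.5517 − 306·0.9719·0.4364 = 163.3032 − 129.7860 = 33.5172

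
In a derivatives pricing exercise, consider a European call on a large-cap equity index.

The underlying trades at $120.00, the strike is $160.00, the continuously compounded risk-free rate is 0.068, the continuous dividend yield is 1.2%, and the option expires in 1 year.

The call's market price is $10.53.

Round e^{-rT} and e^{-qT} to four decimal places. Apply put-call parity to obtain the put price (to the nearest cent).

$41.45

e^(−qT) = e^(−0.012·1) = 0.9881;  e^(−rT) = e^(−0.068·1) = 0.9343
Put-call parity: C − P = S·e^(−qT) − K·e^(−rT) = 120·0.9881 − 160·0.9343 = 118.5720 − 149.4880 = -30.9160
P = C − (C − P) = 10.53 − (-30.9160) = 41.4460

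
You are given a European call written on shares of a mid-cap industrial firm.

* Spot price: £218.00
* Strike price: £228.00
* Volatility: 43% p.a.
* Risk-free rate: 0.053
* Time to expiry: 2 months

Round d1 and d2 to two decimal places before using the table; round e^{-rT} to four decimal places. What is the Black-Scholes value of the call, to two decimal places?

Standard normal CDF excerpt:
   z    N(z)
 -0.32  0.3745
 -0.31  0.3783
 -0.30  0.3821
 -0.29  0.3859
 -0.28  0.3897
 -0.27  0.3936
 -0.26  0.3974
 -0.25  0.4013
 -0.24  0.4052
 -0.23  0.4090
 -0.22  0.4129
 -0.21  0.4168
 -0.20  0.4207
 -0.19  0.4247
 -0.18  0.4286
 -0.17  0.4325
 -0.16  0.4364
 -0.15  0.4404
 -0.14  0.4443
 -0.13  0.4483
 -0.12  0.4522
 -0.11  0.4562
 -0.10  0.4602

σ√T = 0.43 × 0.4082 = 0.1755
ln(S/K) + (r + σ²/2)T = ln(218/228) + (0.053 + 0.43²/2)·0.1667 = -0.0449 + 0.0242 = -0.0206
d₁ = -0.0206 / 0.1755 = -0.1174 which rounds to -0.12
d₂ = d₁ − σ√T = -0.1174 − 0.1755 = -0.2929 which rounds to -0.29
e^(−rT) = e^(−0.053·0.1667) = 0.9912
C = 218·N(-0.12) − 228·0.9912·N(-0.29) = 218·0.4522 − 228·0.9912·0.3859 = 98.5796 − 87.2109 = 11.3687

£11.37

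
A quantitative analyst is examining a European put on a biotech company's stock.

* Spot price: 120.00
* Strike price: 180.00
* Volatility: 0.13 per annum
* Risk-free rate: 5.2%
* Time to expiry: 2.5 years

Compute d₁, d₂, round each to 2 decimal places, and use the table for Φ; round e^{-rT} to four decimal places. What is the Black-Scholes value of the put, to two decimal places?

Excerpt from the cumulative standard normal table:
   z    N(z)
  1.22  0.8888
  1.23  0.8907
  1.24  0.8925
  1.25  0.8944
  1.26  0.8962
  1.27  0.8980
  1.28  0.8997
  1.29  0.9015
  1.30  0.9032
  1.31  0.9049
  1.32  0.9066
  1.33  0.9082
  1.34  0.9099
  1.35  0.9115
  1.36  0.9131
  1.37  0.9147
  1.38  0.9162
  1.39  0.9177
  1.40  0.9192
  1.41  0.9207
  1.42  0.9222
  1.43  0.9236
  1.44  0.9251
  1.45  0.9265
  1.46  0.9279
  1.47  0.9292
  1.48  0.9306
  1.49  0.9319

σ√T = 0.13·√2.5 = 0.2055
d₁ = [ln(120/180) + (0.052 + 0.13²/2)·2.5] / 0.2055 = [-0.4055 + 0.1511] / 0.2055 = -1.2374 ⇒ -1.24
d₂ = d₁ − σ√T = -1.2374 − 0.2055 = -1.4429 ⇒ -1.44
exp(−rT) = exp(−0.052·2.5) = 0.8781
P = 180·0.8781·N(1.44) − 120·N(1.24) = 180·0.8781·0.9251 − 120·0.8925 = 146.2195 − 107.1000 = 39.1195

39.12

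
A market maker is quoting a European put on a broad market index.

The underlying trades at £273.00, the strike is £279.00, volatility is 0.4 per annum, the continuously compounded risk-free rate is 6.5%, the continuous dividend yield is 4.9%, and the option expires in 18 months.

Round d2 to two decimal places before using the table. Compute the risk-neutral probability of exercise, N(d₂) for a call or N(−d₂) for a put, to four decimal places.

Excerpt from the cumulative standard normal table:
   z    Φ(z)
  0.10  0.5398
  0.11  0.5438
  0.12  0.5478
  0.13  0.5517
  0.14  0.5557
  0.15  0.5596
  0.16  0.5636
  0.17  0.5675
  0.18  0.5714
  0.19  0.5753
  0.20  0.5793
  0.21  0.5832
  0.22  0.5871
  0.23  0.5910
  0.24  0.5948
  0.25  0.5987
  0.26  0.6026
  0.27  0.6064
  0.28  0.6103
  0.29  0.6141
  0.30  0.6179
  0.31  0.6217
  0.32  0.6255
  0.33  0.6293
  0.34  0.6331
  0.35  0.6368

0.5948

T = 1.5;  σ√T = 0.4899
d₁ = [ln(273/279) + (0.065 − 0.049 + 0.4²/2)·1.5] / 0.4899 = [-0.0217 + 0.1440] / 0.4899 = 0.2496 ≈ 0.25
d₂ = d₁ − σ√T = 0.2496 − 0.4899 = -0.2403 ≈ -0.24
Pr(exercise) under Q = N(−d₂) = N(0.24) = 0.5948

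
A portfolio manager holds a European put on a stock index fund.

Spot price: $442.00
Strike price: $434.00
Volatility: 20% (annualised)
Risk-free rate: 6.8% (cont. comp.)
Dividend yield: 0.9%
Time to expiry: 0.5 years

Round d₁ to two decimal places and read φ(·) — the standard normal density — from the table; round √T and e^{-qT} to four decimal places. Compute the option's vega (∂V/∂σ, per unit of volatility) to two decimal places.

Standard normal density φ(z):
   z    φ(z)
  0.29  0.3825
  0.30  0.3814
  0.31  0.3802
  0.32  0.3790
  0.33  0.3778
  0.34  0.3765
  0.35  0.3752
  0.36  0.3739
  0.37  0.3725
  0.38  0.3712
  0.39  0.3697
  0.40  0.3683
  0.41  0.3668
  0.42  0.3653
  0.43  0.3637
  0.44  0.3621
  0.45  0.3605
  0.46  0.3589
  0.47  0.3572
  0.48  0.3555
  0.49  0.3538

σ√T = 0.2 × 0.7071 = 0.1414
d₁ = [ln(442/434) + (0.068 − 0.009 + 0.2²/2)·0.5] / 0.1414 = [0.0183 + 0.0395] / 0.1414 = 0.4085 which rounds to 0.41
√T = √0.5 = 0.7071
φ(d₁) = φ(0.41) = 0.3668
exp(−qT) = exp(−0.009·0.5) = 0.9955
vega = S·exp(−qT)·φ(d₁)·√T = 442·0.9955·0.3668·0.7071 = 114.1231

114.12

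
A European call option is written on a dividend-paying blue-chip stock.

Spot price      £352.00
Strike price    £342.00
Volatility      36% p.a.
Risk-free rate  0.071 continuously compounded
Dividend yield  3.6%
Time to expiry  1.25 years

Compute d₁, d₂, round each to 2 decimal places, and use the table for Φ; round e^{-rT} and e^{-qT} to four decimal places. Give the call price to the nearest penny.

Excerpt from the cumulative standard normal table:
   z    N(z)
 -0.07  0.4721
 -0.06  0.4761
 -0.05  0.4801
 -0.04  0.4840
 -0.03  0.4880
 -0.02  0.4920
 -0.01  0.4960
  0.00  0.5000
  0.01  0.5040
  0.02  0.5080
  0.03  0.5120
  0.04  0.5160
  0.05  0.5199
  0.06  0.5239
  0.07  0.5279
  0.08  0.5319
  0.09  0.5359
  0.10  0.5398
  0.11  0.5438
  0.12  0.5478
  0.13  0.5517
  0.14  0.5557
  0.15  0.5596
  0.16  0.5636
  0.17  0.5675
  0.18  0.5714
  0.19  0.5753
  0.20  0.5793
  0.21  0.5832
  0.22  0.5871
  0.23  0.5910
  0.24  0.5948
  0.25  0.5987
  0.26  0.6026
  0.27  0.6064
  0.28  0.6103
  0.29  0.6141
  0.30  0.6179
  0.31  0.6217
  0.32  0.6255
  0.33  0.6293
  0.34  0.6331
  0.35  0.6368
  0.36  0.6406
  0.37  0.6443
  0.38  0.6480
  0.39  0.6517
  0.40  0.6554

T = 1.25;  σ√T = 0.4025
ln(S/K) + (r − q + σ²/2)T = ln(352/342) + (0.071 − 0.036 + 0.36²/2)·1.25 = 0.0288 + 0.1247 = 0.1536
d₁ = 0.1536 / 0.4025 = 0.3815 which rounds to 0.38
d₂ = d₁ − σ√T = 0.3815 − 0.4025 = -0.0209 which rounds to -0.02
exp(−qT) = exp(−0.036·1.25) = 0.9560;  exp(−rT) = exp(−0.071·1.25) = 0.9151
C = 352·0.9560·N(0.38) − 342·0.9151·N(-0.02) = 352·0.9560·0.6480 − 342·0.9151·0.4920 = 218.0598 − 153.9784 = 64.0814

£64.08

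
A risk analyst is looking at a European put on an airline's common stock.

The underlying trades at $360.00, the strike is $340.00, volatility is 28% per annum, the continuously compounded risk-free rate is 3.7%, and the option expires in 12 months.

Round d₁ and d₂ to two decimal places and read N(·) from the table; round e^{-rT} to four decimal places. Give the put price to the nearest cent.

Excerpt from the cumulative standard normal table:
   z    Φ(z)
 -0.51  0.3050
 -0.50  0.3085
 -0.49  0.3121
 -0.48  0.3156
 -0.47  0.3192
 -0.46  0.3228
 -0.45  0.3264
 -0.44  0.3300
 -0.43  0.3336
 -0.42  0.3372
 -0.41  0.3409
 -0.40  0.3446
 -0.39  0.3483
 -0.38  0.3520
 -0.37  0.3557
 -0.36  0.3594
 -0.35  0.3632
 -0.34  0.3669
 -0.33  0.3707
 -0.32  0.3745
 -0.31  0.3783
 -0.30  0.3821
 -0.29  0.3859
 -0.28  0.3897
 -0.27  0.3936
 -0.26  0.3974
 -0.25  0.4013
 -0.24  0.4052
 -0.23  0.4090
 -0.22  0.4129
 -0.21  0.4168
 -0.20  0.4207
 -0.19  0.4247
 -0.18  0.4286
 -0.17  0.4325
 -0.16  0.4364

σ√T = 0.28·√1 = 0.2800
ln(S/K) + (r + σ²/2)T = ln(360/340) + (0.037 + 0.28²/2)·1 = 0.0572 + 0.0762 = 0.1334
d₁ = 0.1334 / 0.2800 = 0.4763 ⇒ 0.48
d₂ = d₁ − σ√T = 0.4763 − 0.2800 = 0.1963 ⇒ 0.20
e^(−rT) = e^(−0.037·1) = 0.9637
P = 340·0.9637·N(-0.20) − 360·N(-0.48) = 340·0.9637·0.4207 − 360·0.3156 = 137.8457 − 113.6160 = 24.2297

$24.23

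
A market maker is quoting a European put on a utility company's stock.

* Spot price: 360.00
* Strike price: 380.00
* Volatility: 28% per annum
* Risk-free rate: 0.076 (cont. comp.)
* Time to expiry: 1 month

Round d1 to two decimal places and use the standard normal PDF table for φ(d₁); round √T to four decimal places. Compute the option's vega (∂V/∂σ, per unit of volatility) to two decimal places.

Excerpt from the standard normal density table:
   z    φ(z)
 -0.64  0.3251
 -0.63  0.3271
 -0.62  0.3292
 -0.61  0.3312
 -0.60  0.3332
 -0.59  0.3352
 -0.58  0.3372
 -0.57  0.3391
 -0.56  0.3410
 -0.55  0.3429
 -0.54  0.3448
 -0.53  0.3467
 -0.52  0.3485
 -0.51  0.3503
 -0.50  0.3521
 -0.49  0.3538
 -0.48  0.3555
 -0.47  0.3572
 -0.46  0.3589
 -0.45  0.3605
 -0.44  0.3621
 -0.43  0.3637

35.64

σ√T = 0.28 × 0.2887 = 0.0808
ln(S/K) + (r + σ²/2)T = ln(360/380) + (0.076 + 0.28²/2)·0.08333 = -0.0541 + 0.0096 = -0.0445
d₁ = -0.0445 / 0.0808 = -0.5501 → -0.55
√T = √0.08333 = 0.2887
φ(d₁) = φ(-0.55) = 0.3429
vega = S·φ(d₁)·√T = 360·0.3429·0.2887 = 35.6383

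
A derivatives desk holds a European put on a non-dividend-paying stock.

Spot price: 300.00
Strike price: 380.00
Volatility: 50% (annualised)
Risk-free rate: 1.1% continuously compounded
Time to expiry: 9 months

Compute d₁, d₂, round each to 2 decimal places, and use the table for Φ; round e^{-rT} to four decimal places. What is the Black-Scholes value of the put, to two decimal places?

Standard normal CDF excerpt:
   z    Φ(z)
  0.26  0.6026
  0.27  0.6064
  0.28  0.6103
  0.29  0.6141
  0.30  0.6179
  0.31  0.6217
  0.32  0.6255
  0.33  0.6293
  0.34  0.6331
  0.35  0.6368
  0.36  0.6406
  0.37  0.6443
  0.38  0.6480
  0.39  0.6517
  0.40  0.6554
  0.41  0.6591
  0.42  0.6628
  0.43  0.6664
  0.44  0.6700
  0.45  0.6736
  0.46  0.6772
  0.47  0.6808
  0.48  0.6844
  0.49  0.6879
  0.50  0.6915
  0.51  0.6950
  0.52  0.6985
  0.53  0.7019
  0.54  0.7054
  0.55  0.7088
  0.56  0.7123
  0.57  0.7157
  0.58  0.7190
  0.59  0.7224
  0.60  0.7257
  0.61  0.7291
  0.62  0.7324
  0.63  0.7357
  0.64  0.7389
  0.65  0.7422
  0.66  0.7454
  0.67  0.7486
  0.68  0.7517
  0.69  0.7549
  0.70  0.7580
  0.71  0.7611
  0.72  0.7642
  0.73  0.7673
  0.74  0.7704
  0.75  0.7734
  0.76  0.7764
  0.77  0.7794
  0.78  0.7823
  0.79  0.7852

103.84

T = 0.75;  σ√T = 0.4330
ln(S/K) + (r + σ²/2)T = ln(300/380) + (0.011 + 0.5²/2)·0.75 = -0.2364 + 0.1020 = -0.1344
d₁ = -0.1344 / 0.4330 = -0.3104 ≈ -0.31
d₂ = d₁ − σ√T = -0.3104 − 0.4330 = -0.7434 ≈ -0.74
e^(−rT) = e^(−0.011·0.75) = 0.9918
N(−d₂) = N(0.74) = 0.7704;  N(−d₁) = N(0.31) = 0.6217
P = 380·0.9918·0.7704 − 300·0.6217 = 290.3514 − 186.5100 = 103.8414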